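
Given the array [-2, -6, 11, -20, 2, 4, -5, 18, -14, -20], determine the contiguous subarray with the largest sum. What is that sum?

Using Kadane's algorithm on [-2, -6, 11, -20, 2, 4, -5, 18, -14, -20]:

Scanning through the array:
Position 1 (value -6): max_ending_here = -6, max_so_far = -2
Position 2 (value 11): max_ending_here = 11, max_so_far = 11
Position 3 (value -20): max_ending_here = -9, max_so_far = 11
Position 4 (value 2): max_ending_here = 2, max_so_far = 11
Position 5 (value 4): max_ending_here = 6, max_so_far = 11
Position 6 (value -5): max_ending_here = 1, max_so_far = 11
Position 7 (value 18): max_ending_here = 19, max_so_far = 19
Position 8 (value -14): max_ending_here = 5, max_so_far = 19
Position 9 (value -20): max_ending_here = -15, max_so_far = 19

Maximum subarray: [2, 4, -5, 18]
Maximum sum: 19

The maximum subarray is [2, 4, -5, 18] with sum 19. This subarray runs from index 4 to index 7.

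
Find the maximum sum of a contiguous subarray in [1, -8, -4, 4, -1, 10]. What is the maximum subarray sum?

Using Kadane's algorithm on [1, -8, -4, 4, -1, 10]:

Scanning through the array:
Position 1 (value -8): max_ending_here = -7, max_so_far = 1
Position 2 (value -4): max_ending_here = -4, max_so_far = 1
Position 3 (value 4): max_ending_here = 4, max_so_far = 4
Position 4 (value -1): max_ending_here = 3, max_so_far = 4
Position 5 (value 10): max_ending_here = 13, max_so_far = 13

Maximum subarray: [4, -1, 10]
Maximum sum: 13

The maximum subarray is [4, -1, 10] with sum 13. This subarray runs from index 3 to index 5.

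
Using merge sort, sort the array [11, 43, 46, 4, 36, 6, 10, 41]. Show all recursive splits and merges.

Merge sort trace:

Split: [11, 43, 46, 4, 36, 6, 10, 41] -> [11, 43, 46, 4] and [36, 6, 10, 41]
  Split: [11, 43, 46, 4] -> [11, 43] and [46, 4]
    Split: [11, 43] -> [11] and [43]
    Merge: [11] + [43] -> [11, 43]
    Split: [46, 4] -> [46] and [4]
    Merge: [46] + [4] -> [4, 46]
  Merge: [11, 43] + [4, 46] -> [4, 11, 43, 46]
  Split: [36, 6, 10, 41] -> [36, 6] and [10, 41]
    Split: [36, 6] -> [36] and [6]
    Merge: [36] + [6] -> [6, 36]
    Split: [10, 41] -> [10] and [41]
    Merge: [10] + [41] -> [10, 41]
  Merge: [6, 36] + [10, 41] -> [6, 10, 36, 41]
Merge: [4, 11, 43, 46] + [6, 10, 36, 41] -> [4, 6, 10, 11, 36, 41, 43, 46]

Final sorted array: [4, 6, 10, 11, 36, 41, 43, 46]

The merge sort proceeds by recursively splitting the array and merging sorted halves.
After all merges, the sorted array is [4, 6, 10, 11, 36, 41, 43, 46].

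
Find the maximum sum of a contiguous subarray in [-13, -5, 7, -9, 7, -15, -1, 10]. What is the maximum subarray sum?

Using Kadane's algorithm on [-13, -5, 7, -9, 7, -15, -1, 10]:

Scanning through the array:
Position 1 (value -5): max_ending_here = -5, max_so_far = -5
Position 2 (value 7): max_ending_here = 7, max_so_far = 7
Position 3 (value -9): max_ending_here = -2, max_so_far = 7
Position 4 (value 7): max_ending_here = 7, max_so_far = 7
Position 5 (value -15): max_ending_here = -8, max_so_far = 7
Position 6 (value -1): max_ending_here = -1, max_so_far = 7
Position 7 (value 10): max_ending_here = 10, max_so_far = 10

Maximum subarray: [10]
Maximum sum: 10

The maximum subarray is [10] with sum 10. This subarray runs from index 7 to index 7.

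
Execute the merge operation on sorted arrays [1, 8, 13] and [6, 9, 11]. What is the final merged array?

Merging process:

Compare 1 vs 6: take 1 from left. Merged: [1]
Compare 8 vs 6: take 6 from right. Merged: [1, 6]
Compare 8 vs 9: take 8 from left. Merged: [1, 6, 8]
Compare 13 vs 9: take 9 from right. Merged: [1, 6, 8, 9]
Compare 13 vs 11: take 11 from right. Merged: [1, 6, 8, 9, 11]
Append remaining from left: [13]. Merged: [1, 6, 8, 9, 11, 13]

Final merged array: [1, 6, 8, 9, 11, 13]
Total comparisons: 5

The merged array is [1, 6, 8, 9, 11, 13], requiring 5 comparisons. The merge step runs in O(n) time where n is the total number of elements.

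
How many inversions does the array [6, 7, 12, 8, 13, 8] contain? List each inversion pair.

Finding inversions in [6, 7, 12, 8, 13, 8]:

(2, 3): arr[2]=12 > arr[3]=8
(2, 5): arr[2]=12 > arr[5]=8
(4, 5): arr[4]=13 > arr[5]=8

Total inversions: 3

The array has 3 inversion(s): (2,3), (2,5), (4,5). Each pair (i,j) satisfies i < j and arr[i] > arr[j].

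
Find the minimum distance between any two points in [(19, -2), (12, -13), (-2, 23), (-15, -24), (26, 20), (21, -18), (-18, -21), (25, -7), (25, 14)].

Computing all pairwise distances among 9 points:

d((19, -2), (12, -13)) = 13.0384
d((19, -2), (-2, 23)) = 32.6497
d((19, -2), (-15, -24)) = 40.4969
d((19, -2), (26, 20)) = 23.0868
d((19, -2), (21, -18)) = 16.1245
d((19, -2), (-18, -21)) = 41.5933
d((19, -2), (25, -7)) = 7.8102
d((19, -2), (25, 14)) = 17.088
d((12, -13), (-2, 23)) = 38.6264
d((12, -13), (-15, -24)) = 29.1548
d((12, -13), (26, 20)) = 35.8469
d((12, -13), (21, -18)) = 10.2956
d((12, -13), (-18, -21)) = 31.0483
d((12, -13), (25, -7)) = 14.3178
d((12, -13), (25, 14)) = 29.9666
d((-2, 23), (-15, -24)) = 48.7647
d((-2, 23), (26, 20)) = 28.1603
d((-2, 23), (21, -18)) = 47.0106
d((-2, 23), (-18, -21)) = 46.8188
d((-2, 23), (25, -7)) = 40.3609
d((-2, 23), (25, 14)) = 28.4605
d((-15, -24), (26, 20)) = 60.1415
d((-15, -24), (21, -18)) = 36.4966
d((-15, -24), (-18, -21)) = 4.2426 <-- minimum
d((-15, -24), (25, -7)) = 43.4626
d((-15, -24), (25, 14)) = 55.1725
d((26, 20), (21, -18)) = 38.3275
d((26, 20), (-18, -21)) = 60.1415
d((26, 20), (25, -7)) = 27.0185
d((26, 20), (25, 14)) = 6.0828
d((21, -18), (-18, -21)) = 39.1152
d((21, -18), (25, -7)) = 11.7047
d((21, -18), (25, 14)) = 32.249
d((-18, -21), (25, -7)) = 45.2217
d((-18, -21), (25, 14)) = 55.4437
d((25, -7), (25, 14)) = 21.0

Closest pair: (-15, -24) and (-18, -21) with distance 4.2426

The closest pair is (-15, -24) and (-18, -21) with Euclidean distance 4.2426. For 9 points, brute-force pairwise comparison is shown above. For large n, the divide-and-conquer algorithm (sort by x, recurse on halves, check the dividing strip) achieves O(n log n).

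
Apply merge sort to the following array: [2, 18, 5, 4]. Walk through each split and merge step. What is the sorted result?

Merge sort trace:

Split: [2, 18, 5, 4] -> [2, 18] and [5, 4]
  Split: [2, 18] -> [2] and [18]
  Merge: [2] + [18] -> [2, 18]
  Split: [5, 4] -> [5] and [4]
  Merge: [5] + [4] -> [4, 5]
Merge: [2, 18] + [4, 5] -> [2, 4, 5, 18]

Final sorted array: [2, 4, 5, 18]

The merge sort proceeds by recursively splitting the array and merging sorted halves.
After all merges, the sorted array is [2, 4, 5, 18].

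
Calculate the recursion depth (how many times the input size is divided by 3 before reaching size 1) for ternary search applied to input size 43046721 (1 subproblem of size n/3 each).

For divide and conquer with division factor 3:

Problem sizes at each level:
Level 0: 43046721
Level 1: 14348907
Level 2: 4782969
Level 3: 1594323
Level 4: 531441
Level 5: 177147
Level 6: 59049
Level 7: 19683
Level 8: 6561
Level 9: 2187
Level 10: 729
Level 11: 243
Level 12: 81
Level 13: 27
Level 14: 9
Level 15: 3
Level 16: 1

The root is level 0 and the size-1 base case is level 16 (the tree spans levels 0 through 16, i.e. 17 levels counting the root), so the depth is the number of divisions: log_3(43046721) = 16

The recursion tree depth is log_3(43046721) = 16. At each level, the problem size is divided by 3, so it takes 16 divisions to reduce to a base case of size 1. The algorithm makes 1 recursive call at each level.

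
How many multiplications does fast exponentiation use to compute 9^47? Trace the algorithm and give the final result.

Computing 9^47 by squaring (build up from 9^1; each line after the first costs one multiplication):

9^1 = 9
9^2 = (9^1)^2 = 9^2 = 81
9^4 = (9^2)^2 = 81^2 = 6561
9^5 = 9 * 9^4 = 9 * 6561 = 59049
9^10 = (9^5)^2 = 59049^2 = 3486784401
9^11 = 9 * 9^10 = 9 * 3486784401 = 31381059609
9^22 = (9^11)^2 = 31381059609^2 = 984770902183611232881
9^23 = 9 * 9^22 = 9 * 984770902183611232881 = 8862938119652501095929
9^46 = (9^23)^2 = 8862938119652501095929^2 = 78551672112789411833022577315290546060373041
9^47 = 9 * 9^46 = 9 * 78551672112789411833022577315290546060373041 = 706965049015104706497203195837614914543357369

Result: 706965049015104706497203195837614914543357369
Multiplications needed: 9 (9 lines after 9^1)

9^47 = 706965049015104706497203195837614914543357369. Using exponentiation by squaring, this requires 9 multiplications. The key idea: if the exponent is even, square the half-power; if odd, multiply by the base once.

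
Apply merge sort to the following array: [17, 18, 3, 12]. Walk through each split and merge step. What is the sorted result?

Merge sort trace:

Split: [17, 18, 3, 12] -> [17, 18] and [3, 12]
  Split: [17, 18] -> [17] and [18]
  Merge: [17] + [18] -> [17, 18]
  Split: [3, 12] -> [3] and [12]
  Merge: [3] + [12] -> [3, 12]
Merge: [17, 18] + [3, 12] -> [3, 12, 17, 18]

Final sorted array: [3, 12, 17, 18]

The merge sort proceeds by recursively splitting the array and merging sorted halves.
After all merges, the sorted array is [3, 12, 17, 18].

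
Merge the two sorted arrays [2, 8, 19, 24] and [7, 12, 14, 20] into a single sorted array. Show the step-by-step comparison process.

Merging process:

Compare 2 vs 7: take 2 from left. Merged: [2]
Compare 8 vs 7: take 7 from right. Merged: [2, 7]
Compare 8 vs 12: take 8 from left. Merged: [2, 7, 8]
Compare 19 vs 12: take 12 from right. Merged: [2, 7, 8, 12]
Compare 19 vs 14: take 14 from right. Merged: [2, 7, 8, 12, 14]
Compare 19 vs 20: take 19 from left. Merged: [2, 7, 8, 12, 14, 19]
Compare 24 vs 20: take 20 from right. Merged: [2, 7, 8, 12, 14, 19, 20]
Append remaining from left: [24]. Merged: [2, 7, 8, 12, 14, 19, 20, 24]

Final merged array: [2, 7, 8, 12, 14, 19, 20, 24]
Total comparisons: 7

The merged array is [2, 7, 8, 12, 14, 19, 20, 24], requiring 7 comparisons. The merge step runs in O(n) time where n is the total number of elements.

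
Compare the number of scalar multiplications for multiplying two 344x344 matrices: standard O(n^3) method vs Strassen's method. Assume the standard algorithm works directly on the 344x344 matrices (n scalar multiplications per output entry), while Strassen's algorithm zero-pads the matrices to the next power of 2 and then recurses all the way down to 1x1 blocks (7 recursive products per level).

Matrix multiplication for 344x344 matrices:

Strassen's algorithm requires power-of-2 dimensions. Pad 344x344 to 512x512 (next power of 2).

Standard algorithm: 344^3 = 40707584 multiplications
Strassen's algorithm: 7^(log2(512)) = 7^9 = 40353607 multiplications
Savings: 40707584 - 40353607 = 353977 multiplications

Standard: 40707584 multiplications (344^3). Strassen: 40353607 multiplications (7^9, after padding to 512x512). Strassen reduces 8 recursive multiplications to 7 at each level.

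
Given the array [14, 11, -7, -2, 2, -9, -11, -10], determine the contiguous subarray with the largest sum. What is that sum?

Using Kadane's algorithm on [14, 11, -7, -2, 2, -9, -11, -10]:

Scanning through the array:
Position 1 (value 11): max_ending_here = 25, max_so_far = 25
Position 2 (value -7): max_ending_here = 18, max_so_far = 25
Position 3 (value -2): max_ending_here = 16, max_so_far = 25
Position 4 (value 2): max_ending_here = 18, max_so_far = 25
Position 5 (value -9): max_ending_here = 9, max_so_far = 25
Position 6 (value -11): max_ending_here = -2, max_so_far = 25
Position 7 (value -10): max_ending_here = -10, max_so_far = 25

Maximum subarray: [14, 11]
Maximum sum: 25

The maximum subarray is [14, 11] with sum 25. This subarray runs from index 0 to index 1.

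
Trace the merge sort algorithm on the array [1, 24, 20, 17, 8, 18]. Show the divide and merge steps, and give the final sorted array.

Merge sort trace:

Split: [1, 24, 20, 17, 8, 18] -> [1, 24, 20] and [17, 8, 18]
  Split: [1, 24, 20] -> [1] and [24, 20]
    Split: [24, 20] -> [24] and [20]
    Merge: [24] + [20] -> [20, 24]
  Merge: [1] + [20, 24] -> [1, 20, 24]
  Split: [17, 8, 18] -> [17] and [8, 18]
    Split: [8, 18] -> [8] and [18]
    Merge: [8] + [18] -> [8, 18]
  Merge: [17] + [8, 18] -> [8, 17, 18]
Merge: [1, 20, 24] + [8, 17, 18] -> [1, 8, 17, 18, 20, 24]

Final sorted array: [1, 8, 17, 18, 20, 24]

The merge sort proceeds by recursively splitting the array and merging sorted halves.
After all merges, the sorted array is [1, 8, 17, 18, 20, 24].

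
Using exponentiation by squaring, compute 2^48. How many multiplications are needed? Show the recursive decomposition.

Computing 2^48 by squaring (build up from 2^1; each line after the first costs one multiplication):

2^1 = 2
2^2 = (2^1)^2 = 2^2 = 4
2^3 = 2 * 2^2 = 2 * 4 = 8
2^6 = (2^3)^2 = 8^2 = 64
2^12 = (2^6)^2 = 64^2 = 4096
2^24 = (2^12)^2 = 4096^2 = 16777216
2^48 = (2^24)^2 = 16777216^2 = 281474976710656

Result: 281474976710656
Multiplications needed: 6 (6 lines after 2^1)

2^48 = 281474976710656. Using exponentiation by squaring, this requires 6 multiplications. The key idea: if the exponent is even, square the half-power; if odd, multiply by the base once.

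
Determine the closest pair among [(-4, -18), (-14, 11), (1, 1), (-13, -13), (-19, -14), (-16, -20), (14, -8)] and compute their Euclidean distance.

Computing all pairwise distances among 7 points:

d((-4, -18), (-14, 11)) = 30.6757
d((-4, -18), (1, 1)) = 19.6469
d((-4, -18), (-13, -13)) = 10.2956
d((-4, -18), (-19, -14)) = 15.5242
d((-4, -18), (-16, -20)) = 12.1655
d((-4, -18), (14, -8)) = 20.5913
d((-14, 11), (1, 1)) = 18.0278
d((-14, 11), (-13, -13)) = 24.0208
d((-14, 11), (-19, -14)) = 25.4951
d((-14, 11), (-16, -20)) = 31.0644
d((-14, 11), (14, -8)) = 33.8378
d((1, 1), (-13, -13)) = 19.799
d((1, 1), (-19, -14)) = 25.0
d((1, 1), (-16, -20)) = 27.0185
d((1, 1), (14, -8)) = 15.8114
d((-13, -13), (-19, -14)) = 6.0828 <-- minimum
d((-13, -13), (-16, -20)) = 7.6158
d((-13, -13), (14, -8)) = 27.4591
d((-19, -14), (-16, -20)) = 6.7082
d((-19, -14), (14, -8)) = 33.541
d((-16, -20), (14, -8)) = 32.311

Closest pair: (-13, -13) and (-19, -14) with distance 6.0828

The closest pair is (-13, -13) and (-19, -14) with Euclidean distance 6.0828. For 7 points, brute-force pairwise comparison is shown above. For large n, the divide-and-conquer algorithm (sort by x, recurse on halves, check the dividing strip) achieves O(n log n).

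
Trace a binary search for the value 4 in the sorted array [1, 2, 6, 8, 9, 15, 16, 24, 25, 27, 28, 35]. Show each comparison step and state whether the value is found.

Binary search for 4 in [1, 2, 6, 8, 9, 15, 16, 24, 25, 27, 28, 35]:

lo=0, hi=11, mid=5, arr[mid]=15 -> 15 > 4, search left half
lo=0, hi=4, mid=2, arr[mid]=6 -> 6 > 4, search left half
lo=0, hi=1, mid=0, arr[mid]=1 -> 1 < 4, search right half
lo=1, hi=1, mid=1, arr[mid]=2 -> 2 < 4, search right half
lo=2 > hi=1, target 4 not found

Binary search determines that 4 is not in the array after 4 comparisons. The search space was exhausted without finding the target.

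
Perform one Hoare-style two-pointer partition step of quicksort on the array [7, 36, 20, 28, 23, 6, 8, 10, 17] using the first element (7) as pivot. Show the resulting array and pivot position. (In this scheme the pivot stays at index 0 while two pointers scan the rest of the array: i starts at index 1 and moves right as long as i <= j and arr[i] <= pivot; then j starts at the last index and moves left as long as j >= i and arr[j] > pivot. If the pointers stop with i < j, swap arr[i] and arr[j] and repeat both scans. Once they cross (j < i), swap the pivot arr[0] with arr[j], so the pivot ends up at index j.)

Hoare-style two-pointer partition with pivot = 7:

Initial array: [7, 36, 20, 28, 23, 6, 8, 10, 17]

Pointers start at i = 1, j = 8.
i stops at index 1 (arr[1]=36 > 7), j stops at index 5 (arr[5]=6 <= 7): swap arr[1] and arr[5], array becomes [7, 6, 20, 28, 23, 36, 8, 10, 17]
i ends at 2, j ends at 1: the pointers have crossed (j < i), so scanning stops.

Swap pivot arr[0] with arr[1] to place pivot at position 1: [6, 7, 20, 28, 23, 36, 8, 10, 17]
Pivot position: 1

After partitioning with pivot 7, the array becomes [6, 7, 20, 28, 23, 36, 8, 10, 17]. The pivot is placed at index 1. All elements to the left of the pivot are <= 7, and all elements to the right are > 7.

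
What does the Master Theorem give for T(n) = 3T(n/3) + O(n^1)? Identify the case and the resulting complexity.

Master Theorem for T(n) = 3T(n/3) + O(n^1):

a = 3, b = 3, c = 1
log_b(a) = log_3(3) = 1.0000

Case 2: c = 1 = log_3(3) = 1.0000
T(n) = O(n^1 log n) = O(n log n)

For T(n) = 3T(n/3) + O(n^1): log_3(3) = 1.0000. This is Case 2 of the Master Theorem (c = log_b(a), equal work at all levels), giving O(n log n).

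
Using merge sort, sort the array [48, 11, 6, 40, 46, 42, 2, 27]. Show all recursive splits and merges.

Merge sort trace:

Split: [48, 11, 6, 40, 46, 42, 2, 27] -> [48, 11, 6, 40] and [46, 42, 2, 27]
  Split: [48, 11, 6, 40] -> [48, 11] and [6, 40]
    Split: [48, 11] -> [48] and [11]
    Merge: [48] + [11] -> [11, 48]
    Split: [6, 40] -> [6] and [40]
    Merge: [6] + [40] -> [6, 40]
  Merge: [11, 48] + [6, 40] -> [6, 11, 40, 48]
  Split: [46, 42, 2, 27] -> [46, 42] and [2, 27]
    Split: [46, 42] -> [46] and [42]
    Merge: [46] + [42] -> [42, 46]
    Split: [2, 27] -> [2] and [27]
    Merge: [2] + [27] -> [2, 27]
  Merge: [42, 46] + [2, 27] -> [2, 27, 42, 46]
Merge: [6, 11, 40, 48] + [2, 27, 42, 46] -> [2, 6, 11, 27, 40, 42, 46, 48]

Final sorted array: [2, 6, 11, 27, 40, 42, 46, 48]

The merge sort proceeds by recursively splitting the array and merging sorted halves.
After all merges, the sorted array is [2, 6, 11, 27, 40, 42, 46, 48].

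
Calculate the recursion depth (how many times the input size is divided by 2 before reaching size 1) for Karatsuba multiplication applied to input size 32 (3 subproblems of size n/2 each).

For divide and conquer with division factor 2:

Problem sizes at each level:
Level 0: 32
Level 1: 16
Level 2: 8
Level 3: 4
Level 4: 2
Level 5: 1

The root is level 0 and the size-1 base case is level 5 (the tree spans levels 0 through 5, i.e. 6 levels counting the root), so the depth is the number of divisions: log_2(32) = 5

The recursion tree depth is log_2(32) = 5. At each level, the problem size is divided by 2, so it takes 5 divisions to reduce to a base case of size 1. The algorithm makes 3 recursive calls at each level.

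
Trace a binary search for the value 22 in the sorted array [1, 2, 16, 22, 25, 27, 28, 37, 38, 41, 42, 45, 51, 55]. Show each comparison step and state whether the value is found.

Binary search for 22 in [1, 2, 16, 22, 25, 27, 28, 37, 38, 41, 42, 45, 51, 55]:

lo=0, hi=13, mid=6, arr[mid]=28 -> 28 > 22, search left half
lo=0, hi=5, mid=2, arr[mid]=16 -> 16 < 22, search right half
lo=3, hi=5, mid=4, arr[mid]=25 -> 25 > 22, search left half
lo=3, hi=3, mid=3, arr[mid]=22 -> Found target at index 3!

Binary search finds 22 at index 3 after 4 comparisons. The search repeatedly halves the search space by comparing with the middle element.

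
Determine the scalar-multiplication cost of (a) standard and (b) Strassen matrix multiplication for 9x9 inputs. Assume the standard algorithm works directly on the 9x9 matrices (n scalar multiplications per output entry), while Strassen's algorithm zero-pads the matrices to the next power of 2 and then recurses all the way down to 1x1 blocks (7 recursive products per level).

Matrix multiplication for 9x9 matrices:

Strassen's algorithm requires power-of-2 dimensions. Pad 9x9 to 16x16 (next power of 2).

Standard algorithm: 9^3 = 729 multiplications
Strassen's algorithm: 7^(log2(16)) = 7^4 = 2401 multiplications
Difference: 729 - 2401 = -1672 (Strassen uses MORE here due to padding overhead — for small or just-over-power-of-2 n, padding can outweigh the per-level savings)

Standard: 729 multiplications (9^3). Strassen: 2401 multiplications (7^4, after padding to 16x16). Strassen reduces 8 recursive multiplications to 7 at each level.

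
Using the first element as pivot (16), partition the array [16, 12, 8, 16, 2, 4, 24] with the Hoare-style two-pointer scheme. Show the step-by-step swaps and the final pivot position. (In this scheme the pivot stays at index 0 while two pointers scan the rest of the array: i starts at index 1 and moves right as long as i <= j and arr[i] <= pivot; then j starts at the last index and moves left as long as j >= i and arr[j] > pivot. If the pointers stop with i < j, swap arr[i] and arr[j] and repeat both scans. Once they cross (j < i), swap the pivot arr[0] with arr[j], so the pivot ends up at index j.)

Hoare-style two-pointer partition with pivot = 16:

Initial array: [16, 12, 8, 16, 2, 4, 24]

Pointers start at i = 1, j = 6.
i ends at 6, j ends at 5: the pointers have crossed (j < i), so scanning stops.

Swap pivot arr[0] with arr[5] to place pivot at position 5: [4, 12, 8, 16, 2, 16, 24]
Pivot position: 5

After partitioning with pivot 16, the array becomes [4, 12, 8, 16, 2, 16, 24]. The pivot is placed at index 5. All elements to the left of the pivot are <= 16, and all elements to the right are > 16.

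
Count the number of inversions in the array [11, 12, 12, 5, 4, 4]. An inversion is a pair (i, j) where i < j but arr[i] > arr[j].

Finding inversions in [11, 12, 12, 5, 4, 4]:

(0, 3): arr[0]=11 > arr[3]=5
(0, 4): arr[0]=11 > arr[4]=4
(0, 5): arr[0]=11 > arr[5]=4
(1, 3): arr[1]=12 > arr[3]=5
(1, 4): arr[1]=12 > arr[4]=4
(1, 5): arr[1]=12 > arr[5]=4
(2, 3): arr[2]=12 > arr[3]=5
(2, 4): arr[2]=12 > arr[4]=4
(2, 5): arr[2]=12 > arr[5]=4
(3, 4): arr[3]=5 > arr[4]=4
(3, 5): arr[3]=5 > arr[5]=4

Total inversions: 11

The array has 11 inversion(s): (0,3), (0,4), (0,5), (1,3), (1,4), (1,5), (2,3), (2,4), (2,5), (3,4), (3,5). Each pair (i,j) satisfies i < j and arr[i] > arr[j].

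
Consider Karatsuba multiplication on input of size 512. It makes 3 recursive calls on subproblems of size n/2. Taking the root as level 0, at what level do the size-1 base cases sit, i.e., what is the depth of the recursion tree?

For divide and conquer with division factor 2:

Problem sizes at each level:
Level 0: 512
Level 1: 256
Level 2: 128
Level 3: 64
Level 4: 32
Level 5: 16
Level 6: 8
Level 7: 4
Level 8: 2
Level 9: 1

The root is level 0 and the size-1 base case is level 9 (the tree spans levels 0 through 9, i.e. 10 levels counting the root), so the depth is the number of divisions: log_2(512) = 9

The recursion tree depth is log_2(512) = 9. At each level, the problem size is divided by 2, so it takes 9 divisions to reduce to a base case of size 1. The algorithm makes 3 recursive calls at each level.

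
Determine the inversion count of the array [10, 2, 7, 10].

Finding inversions in [10, 2, 7, 10]:

(0, 1): arr[0]=10 > arr[1]=2
(0, 2): arr[0]=10 > arr[2]=7

Total inversions: 2

The array has 2 inversion(s): (0,1), (0,2). Each pair (i,j) satisfies i < j and arr[i] > arr[j].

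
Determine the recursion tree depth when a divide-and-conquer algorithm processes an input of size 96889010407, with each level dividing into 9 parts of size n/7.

For divide and conquer with division factor 7:

Problem sizes at each level:
Level 0: 96889010407
Level 1: 13841287201
Level 2: 1977326743
Level 3: 282475249
Level 4: 40353607
Level 5: 5764801
Level 6: 823543
Level 7: 117649
Level 8: 16807
Level 9: 2401
Level 10: 343
Level 11: 49
Level 12: 7
Level 13: 1

The root is level 0 and the size-1 base case is level 13 (the tree spans levels 0 through 13, i.e. 14 levels counting the root), so the depth is the number of divisions: log_7(96889010407) = 13

The recursion tree depth is log_7(96889010407) = 13. At each level, the problem size is divided by 7, so it takes 13 divisions to reduce to a base case of size 1. The algorithm makes 9 recursive calls at each level.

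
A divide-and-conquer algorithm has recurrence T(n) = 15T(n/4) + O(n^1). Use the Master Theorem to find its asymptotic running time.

Master Theorem for T(n) = 15T(n/4) + O(n^1):

a = 15, b = 4, c = 1
log_b(a) = log_4(15) = 1.9534

Case 1: c = 1 < log_4(15) = 1.9534
T(n) = O(n^(log_4 15))

For T(n) = 15T(n/4) + O(n^1): log_4(15) = 1.9534. This is Case 1 of the Master Theorem (c < log_b(a), work dominated by leaves), giving O(n^(log_4 15)).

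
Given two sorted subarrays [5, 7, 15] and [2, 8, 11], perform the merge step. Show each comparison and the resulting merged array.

Merging process:

Compare 5 vs 2: take 2 from right. Merged: [2]
Compare 5 vs 8: take 5 from left. Merged: [2, 5]
Compare 7 vs 8: take 7 from left. Merged: [2, 5, 7]
Compare 15 vs 8: take 8 from right. Merged: [2, 5, 7, 8]
Compare 15 vs 11: take 11 from right. Merged: [2, 5, 7, 8, 11]
Append remaining from left: [15]. Merged: [2, 5, 7, 8, 11, 15]

Final merged array: [2, 5, 7, 8, 11, 15]
Total comparisons: 5

The merged array is [2, 5, 7, 8, 11, 15], requiring 5 comparisons. The merge step runs in O(n) time where n is the total number of elements.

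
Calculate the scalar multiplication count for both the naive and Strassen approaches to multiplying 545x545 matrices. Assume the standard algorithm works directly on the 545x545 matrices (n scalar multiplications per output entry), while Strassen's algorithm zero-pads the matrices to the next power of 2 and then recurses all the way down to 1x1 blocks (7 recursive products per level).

Matrix multiplication for 545x545 matrices:

Strassen's algorithm requires power-of-2 dimensions. Pad 545x545 to 1024x1024 (next power of 2).

Standard algorithm: 545^3 = 161878625 multiplications
Strassen's algorithm: 7^(log2(1024)) = 7^10 = 282475249 multiplications
Difference: 161878625 - 282475249 = -120596624 (Strassen uses MORE here due to padding overhead — for small or just-over-power-of-2 n, padding can outweigh the per-level savings)

Standard: 161878625 multiplications (545^3). Strassen: 282475249 multiplications (7^10, after padding to 1024x1024). Strassen reduces 8 recursive multiplications to 7 at each level.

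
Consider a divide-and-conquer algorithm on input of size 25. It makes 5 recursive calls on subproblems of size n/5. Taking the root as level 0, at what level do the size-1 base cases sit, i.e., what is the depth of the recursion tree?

For divide and conquer with division factor 5:

Problem sizes at each level:
Level 0: 25
Level 1: 5
Level 2: 1

The root is level 0 and the size-1 base case is level 2 (the tree spans levels 0 through 2, i.e. 3 levels counting the root), so the depth is the number of divisions: log_5(25) = 2

The recursion tree depth is log_5(25) = 2. At each level, the problem size is divided by 5, so it takes 2 divisions to reduce to a base case of size 1. The algorithm makes 5 recursive calls at each level.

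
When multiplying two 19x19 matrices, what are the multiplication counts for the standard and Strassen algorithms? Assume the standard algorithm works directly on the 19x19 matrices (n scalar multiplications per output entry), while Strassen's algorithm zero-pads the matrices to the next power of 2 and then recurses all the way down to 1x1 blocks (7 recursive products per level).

Matrix multiplication for 19x19 matrices:

Strassen's algorithm requires power-of-2 dimensions. Pad 19x19 to 32x32 (next power of 2).

Standard algorithm: 19^3 = 6859 multiplications
Strassen's algorithm: 7^(log2(32)) = 7^5 = 16807 multiplications
Difference: 6859 - 16807 = -9948 (Strassen uses MORE here due to padding overhead — for small or just-over-power-of-2 n, padding can outweigh the per-level savings)

Standard: 6859 multiplications (19^3). Strassen: 16807 multiplications (7^5, after padding to 32x32). Strassen reduces 8 recursive multiplications to 7 at each level.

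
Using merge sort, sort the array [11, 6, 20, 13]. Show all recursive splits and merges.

Merge sort trace:

Split: [11, 6, 20, 13] -> [11, 6] and [20, 13]
  Split: [11, 6] -> [11] and [6]
  Merge: [11] + [6] -> [6, 11]
  Split: [20, 13] -> [20] and [13]
  Merge: [20] + [13] -> [13, 20]
Merge: [6, 11] + [13, 20] -> [6, 11, 13, 20]

Final sorted array: [6, 11, 13, 20]

The merge sort proceeds by recursively splitting the array and merging sorted halves.
After all merges, the sorted array is [6, 11, 13, 20].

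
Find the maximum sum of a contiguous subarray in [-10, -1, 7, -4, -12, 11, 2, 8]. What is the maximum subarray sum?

Using Kadane's algorithm on [-10, -1, 7, -4, -12, 11, 2, 8]:

Scanning through the array:
Position 1 (value -1): max_ending_here = -1, max_so_far = -1
Position 2 (value 7): max_ending_here = 7, max_so_far = 7
Position 3 (value -4): max_ending_here = 3, max_so_far = 7
Position 4 (value -12): max_ending_here = -9, max_so_far = 7
Position 5 (value 11): max_ending_here = 11, max_so_far = 11
Position 6 (value 2): max_ending_here = 13, max_so_far = 13
Position 7 (value 8): max_ending_here = 21, max_so_far = 21

Maximum subarray: [11, 2, 8]
Maximum sum: 21

The maximum subarray is [11, 2, 8] with sum 21. This subarray runs from index 5 to index 7.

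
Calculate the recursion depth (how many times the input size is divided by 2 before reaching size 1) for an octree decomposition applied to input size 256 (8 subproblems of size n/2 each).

For divide and conquer with division factor 2:

Problem sizes at each level:
Level 0: 256
Level 1: 128
Level 2: 64
Level 3: 32
Level 4: 16
Level 5: 8
Level 6: 4
Level 7: 2
Level 8: 1

The root is level 0 and the size-1 base case is level 8 (the tree spans levels 0 through 8, i.e. 9 levels counting the root), so the depth is the number of divisions: log_2(256) = 8

The recursion tree depth is log_2(256) = 8. At each level, the problem size is divided by 2, so it takes 8 divisions to reduce to a base case of size 1. The algorithm makes 8 recursive calls at each level.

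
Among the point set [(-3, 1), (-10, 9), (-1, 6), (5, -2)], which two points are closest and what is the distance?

Computing all pairwise distances among 4 points:

d((-3, 1), (-10, 9)) = 10.6301
d((-3, 1), (-1, 6)) = 5.3852 <-- minimum
d((-3, 1), (5, -2)) = 8.544
d((-10, 9), (-1, 6)) = 9.4868
d((-10, 9), (5, -2)) = 18.6011
d((-1, 6), (5, -2)) = 10.0

Closest pair: (-3, 1) and (-1, 6) with distance 5.3852

The closest pair is (-3, 1) and (-1, 6) with Euclidean distance 5.3852. For 4 points, brute-force pairwise comparison is shown above. For large n, the divide-and-conquer algorithm (sort by x, recurse on halves, check the dividing strip) achieves O(n log n).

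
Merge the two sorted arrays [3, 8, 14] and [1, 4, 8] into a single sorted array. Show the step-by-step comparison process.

Merging process:

Compare 3 vs 1: take 1 from right. Merged: [1]
Compare 3 vs 4: take 3 from left. Merged: [1, 3]
Compare 8 vs 4: take 4 from right. Merged: [1, 3, 4]
Compare 8 vs 8: take 8 from left. Merged: [1, 3, 4, 8]
Compare 14 vs 8: take 8 from right. Merged: [1, 3, 4, 8, 8]
Append remaining from left: [14]. Merged: [1, 3, 4, 8, 8, 14]

Final merged array: [1, 3, 4, 8, 8, 14]
Total comparisons: 5

The merged array is [1, 3, 4, 8, 8, 14], requiring 5 comparisons. The merge step runs in O(n) time where n is the total number of elements.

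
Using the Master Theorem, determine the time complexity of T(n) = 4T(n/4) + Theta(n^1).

Master Theorem for T(n) = 4T(n/4) + O(n^1):

a = 4, b = 4, c = 1
log_b(a) = log_4(4) = 1.0000

Case 2: c = 1 = log_4(4) = 1.0000
T(n) = O(n^1 log n) = O(n log n)

For T(n) = 4T(n/4) + O(n^1): log_4(4) = 1.0000. This is Case 2 of the Master Theorem (c = log_b(a), equal work at all levels), giving O(n log n).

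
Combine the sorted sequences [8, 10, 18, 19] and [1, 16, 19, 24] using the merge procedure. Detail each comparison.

Merging process:

Compare 8 vs 1: take 1 from right. Merged: [1]
Compare 8 vs 16: take 8 from left. Merged: [1, 8]
Compare 10 vs 16: take 10 from left. Merged: [1, 8, 10]
Compare 18 vs 16: take 16 from right. Merged: [1, 8, 10, 16]
Compare 18 vs 19: take 18 from left. Merged: [1, 8, 10, 16, 18]
Compare 19 vs 19: take 19 from left. Merged: [1, 8, 10, 16, 18, 19]
Append remaining from right: [19, 24]. Merged: [1, 8, 10, 16, 18, 19, 19, 24]

Final merged array: [1, 8, 10, 16, 18, 19, 19, 24]
Total comparisons: 6

The merged array is [1, 8, 10, 16, 18, 19, 19, 24], requiring 6 comparisons. The merge step runs in O(n) time where n is the total number of elements.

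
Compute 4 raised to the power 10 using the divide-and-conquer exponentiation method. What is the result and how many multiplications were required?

Computing 4^10 by squaring (build up from 4^1; each line after the first costs one multiplication):

4^1 = 4
4^2 = (4^1)^2 = 4^2 = 16
4^4 = (4^2)^2 = 16^2 = 256
4^5 = 4 * 4^4 = 4 * 256 = 1024
4^10 = (4^5)^2 = 1024^2 = 1048576

Result: 1048576
Multiplications needed: 4 (4 lines after 4^1)

4^10 = 1048576. Using exponentiation by squaring, this requires 4 multiplications. The key idea: if the exponent is even, square the half-power; if odd, multiply by the base once.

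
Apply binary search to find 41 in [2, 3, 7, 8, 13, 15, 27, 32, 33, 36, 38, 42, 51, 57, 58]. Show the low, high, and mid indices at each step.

Binary search for 41 in [2, 3, 7, 8, 13, 15, 27, 32, 33, 36, 38, 42, 51, 57, 58]:

lo=0, hi=14, mid=7, arr[mid]=32 -> 32 < 41, search right half
lo=8, hi=14, mid=11, arr[mid]=42 -> 42 > 41, search left half
lo=8, hi=10, mid=9, arr[mid]=36 -> 36 < 41, search right half
lo=10, hi=10, mid=10, arr[mid]=38 -> 38 < 41, search right half
lo=11 > hi=10, target 41 not found

Binary search determines that 41 is not in the array after 4 comparisons. The search space was exhausted without finding the target.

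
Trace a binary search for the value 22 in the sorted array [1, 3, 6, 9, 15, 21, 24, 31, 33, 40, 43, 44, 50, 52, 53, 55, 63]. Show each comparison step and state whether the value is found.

Binary search for 22 in [1, 3, 6, 9, 15, 21, 24, 31, 33, 40, 43, 44, 50, 52, 53, 55, 63]:

lo=0, hi=16, mid=8, arr[mid]=33 -> 33 > 22, search left half
lo=0, hi=7, mid=3, arr[mid]=9 -> 9 < 22, search right half
lo=4, hi=7, mid=5, arr[mid]=21 -> 21 < 22, search right half
lo=6, hi=7, mid=6, arr[mid]=24 -> 24 > 22, search left half
lo=6 > hi=5, target 22 not found

Binary search determines that 22 is not in the array after 4 comparisons. The search space was exhausted without finding the target.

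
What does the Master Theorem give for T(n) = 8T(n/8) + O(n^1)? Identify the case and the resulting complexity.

Master Theorem for T(n) = 8T(n/8) + O(n^1):

a = 8, b = 8, c = 1
log_b(a) = log_8(8) = 1.0000

Case 2: c = 1 = log_8(8) = 1.0000
T(n) = O(n^1 log n) = O(n log n)

For T(n) = 8T(n/8) + O(n^1): log_8(8) = 1.0000. This is Case 2 of the Master Theorem (c = log_b(a), equal work at all levels), giving O(n log n).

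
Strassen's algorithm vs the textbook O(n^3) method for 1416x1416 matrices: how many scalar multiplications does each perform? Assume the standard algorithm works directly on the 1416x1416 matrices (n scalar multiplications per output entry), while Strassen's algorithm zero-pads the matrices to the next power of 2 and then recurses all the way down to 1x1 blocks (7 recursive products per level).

Matrix multiplication for 1416x1416 matrices:

Strassen's algorithm requires power-of-2 dimensions. Pad 1416x1416 to 2048x2048 (next power of 2).

Standard algorithm: 1416^3 = 2839159296 multiplications
Strassen's algorithm: 7^(log2(2048)) = 7^11 = 1977326743 multiplications
Savings: 2839159296 - 1977326743 = 861832553 multiplications

Standard: 2839159296 multiplications (1416^3). Strassen: 1977326743 multiplications (7^11, after padding to 2048x2048). Strassen reduces 8 recursive multiplications to 7 at each level.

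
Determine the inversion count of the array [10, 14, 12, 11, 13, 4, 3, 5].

Finding inversions in [10, 14, 12, 11, 13, 4, 3, 5]:

(0, 5): arr[0]=10 > arr[5]=4
(0, 6): arr[0]=10 > arr[6]=3
(0, 7): arr[0]=10 > arr[7]=5
(1, 2): arr[1]=14 > arr[2]=12
(1, 3): arr[1]=14 > arr[3]=11
(1, 4): arr[1]=14 > arr[4]=13
(1, 5): arr[1]=14 > arr[5]=4
(1, 6): arr[1]=14 > arr[6]=3
(1, 7): arr[1]=14 > arr[7]=5
(2, 3): arr[2]=12 > arr[3]=11
(2, 5): arr[2]=12 > arr[5]=4
(2, 6): arr[2]=12 > arr[6]=3
(2, 7): arr[2]=12 > arr[7]=5
(3, 5): arr[3]=11 > arr[5]=4
(3, 6): arr[3]=11 > arr[6]=3
(3, 7): arr[3]=11 > arr[7]=5
(4, 5): arr[4]=13 > arr[5]=4
(4, 6): arr[4]=13 > arr[6]=3
(4, 7): arr[4]=13 > arr[7]=5
(5, 6): arr[5]=4 > arr[6]=3

Total inversions: 20

The array has 20 inversion(s): (0,5), (0,6), (0,7), (1,2), (1,3), (1,4), (1,5), (1,6), (1,7), (2,3), (2,5), (2,6), (2,7), (3,5), (3,6), (3,7), (4,5), (4,6), (4,7), (5,6). Each pair (i,j) satisfies i < j and arr[i] > arr[j].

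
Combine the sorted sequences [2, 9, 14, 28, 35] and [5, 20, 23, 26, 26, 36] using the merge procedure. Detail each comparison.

Merging process:

Compare 2 vs 5: take 2 from left. Merged: [2]
Compare 9 vs 5: take 5 from right. Merged: [2, 5]
Compare 9 vs 20: take 9 from left. Merged: [2, 5, 9]
Compare 14 vs 20: take 14 from left. Merged: [2, 5, 9, 14]
Compare 28 vs 20: take 20 from right. Merged: [2, 5, 9, 14, 20]
Compare 28 vs 23: take 23 from right. Merged: [2, 5, 9, 14, 20, 23]
Compare 28 vs 26: take 26 from right. Merged: [2, 5, 9, 14, 20, 23, 26]
Compare 28 vs 26: take 26 from right. Merged: [2, 5, 9, 14, 20, 23, 26, 26]
Compare 28 vs 36: take 28 from left. Merged: [2, 5, 9, 14, 20, 23, 26, 26, 28]
Compare 35 vs 36: take 35 from left. Merged: [2, 5, 9, 14, 20, 23, 26, 26, 28, 35]
Append remaining from right: [36]. Merged: [2, 5, 9, 14, 20, 23, 26, 26, 28, 35, 36]

Final merged array: [2, 5, 9, 14, 20, 23, 26, 26, 28, 35, 36]
Total comparisons: 10

The merged array is [2, 5, 9, 14, 20, 23, 26, 26, 28, 35, 36], requiring 10 comparisons. The merge step runs in O(n) time where n is the total number of elements.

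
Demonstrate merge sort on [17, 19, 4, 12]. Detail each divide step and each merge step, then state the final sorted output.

Merge sort trace:

Split: [17, 19, 4, 12] -> [17, 19] and [4, 12]
  Split: [17, 19] -> [17] and [19]
  Merge: [17] + [19] -> [17, 19]
  Split: [4, 12] -> [4] and [12]
  Merge: [4] + [12] -> [4, 12]
Merge: [17, 19] + [4, 12] -> [4, 12, 17, 19]

Final sorted array: [4, 12, 17, 19]

The merge sort proceeds by recursively splitting the array and merging sorted halves.
After all merges, the sorted array is [4, 12, 17, 19].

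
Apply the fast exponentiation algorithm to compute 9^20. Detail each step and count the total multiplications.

Computing 9^20 by squaring (build up from 9^1; each line after the first costs one multiplication):

9^1 = 9
9^2 = (9^1)^2 = 9^2 = 81
9^4 = (9^2)^2 = 81^2 = 6561
9^5 = 9 * 9^4 = 9 * 6561 = 59049
9^10 = (9^5)^2 = 59049^2 = 3486784401
9^20 = (9^10)^2 = 3486784401^2 = 12157665459056928801

Result: 12157665459056928801
Multiplications needed: 5 (5 lines after 9^1)

9^20 = 12157665459056928801. Using exponentiation by squaring, this requires 5 multiplications. The key idea: if the exponent is even, square the half-power; if odd, multiply by the base once.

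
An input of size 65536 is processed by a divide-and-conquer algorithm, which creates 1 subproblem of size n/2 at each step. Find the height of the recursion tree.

For divide and conquer with division factor 2:

Problem sizes at each level:
Level 0: 65536
Level 1: 32768
Level 2: 16384
Level 3: 8192
Level 4: 4096
Level 5: 2048
Level 6: 1024
Level 7: 512
Level 8: 256
Level 9: 128
Level 10: 64
Level 11: 32
Level 12: 16
Level 13: 8
Level 14: 4
Level 15: 2
Level 16: 1

The root is level 0 and the size-1 base case is level 16 (the tree spans levels 0 through 16, i.e. 17 levels counting the root), so the depth is the number of divisions: log_2(65536) = 16

The recursion tree depth is log_2(65536) = 16. At each level, the problem size is divided by 2, so it takes 16 divisions to reduce to a base case of size 1. The algorithm makes 1 recursive call at each level.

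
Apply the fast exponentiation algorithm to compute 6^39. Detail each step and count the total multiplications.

Computing 6^39 by squaring (build up from 6^1; each line after the first costs one multiplication):

6^1 = 6
6^2 = (6^1)^2 = 6^2 = 36
6^4 = (6^2)^2 = 36^2 = 1296
6^8 = (6^4)^2 = 1296^2 = 1679616
6^9 = 6 * 6^8 = 6 * 1679616 = 10077696
6^18 = (6^9)^2 = 10077696^2 = 101559956668416
6^19 = 6 * 6^18 = 6 * 101559956668416 = 609359740010496
6^38 = (6^19)^2 = 609359740010496^2 = 371319292745659279662190166016
6^39 = 6 * 6^38 = 6 * 371319292745659279662190166016 = 2227915756473955677973140996096

Result: 2227915756473955677973140996096
Multiplications needed: 8 (8 lines after 6^1)

6^39 = 2227915756473955677973140996096. Using exponentiation by squaring, this requires 8 multiplications. The key idea: if the exponent is even, square the half-power; if odd, multiply by the base once.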